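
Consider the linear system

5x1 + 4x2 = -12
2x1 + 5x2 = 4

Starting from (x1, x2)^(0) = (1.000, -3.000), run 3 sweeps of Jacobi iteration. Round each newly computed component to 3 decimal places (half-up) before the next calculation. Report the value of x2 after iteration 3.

1.888

Iteration 1:
  x1 = (-12 - (4)·-3.000) / (5) = 0.000
  x2 = (4 - (2)·1.000) / (5) = 0.400
Iteration 2:
  x1 = (-12 - (4)·0.400) / (5) = -2.720
  x2 = (4 - (2)·0.000) / (5) = 0.800
Iteration 3:
  x1 = (-12 - (4)·0.800) / (5) = -3.040
  x2 = (4 - (2)·-2.720) / (5) = 1.888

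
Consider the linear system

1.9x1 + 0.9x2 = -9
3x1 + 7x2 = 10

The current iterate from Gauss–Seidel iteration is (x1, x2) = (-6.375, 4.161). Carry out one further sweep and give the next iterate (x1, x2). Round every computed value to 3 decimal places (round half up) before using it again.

One sweep:
  x1 = (-9 - (0.9)·4.161) / (1.9) = -6.708
  x2 = (10 - (3)·-6.708) / (7) = 4.303

(-6.708, 4.303)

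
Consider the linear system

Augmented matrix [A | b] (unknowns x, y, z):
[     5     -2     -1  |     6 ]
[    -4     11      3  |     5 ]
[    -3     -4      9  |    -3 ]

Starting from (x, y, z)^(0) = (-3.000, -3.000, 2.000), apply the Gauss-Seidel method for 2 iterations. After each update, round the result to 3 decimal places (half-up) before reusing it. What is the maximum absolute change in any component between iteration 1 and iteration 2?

Iteration 1:
  x = (6 - (-2)·-3.000 - (-1)·2.000) / (5) = 0.400
  y = (5 - (-4)·0.400 - (3)·2.000) / (11) = 0.055
  z = (-3 - (-3)·0.400 - (-4)·0.055) / (9) = -0.176
Iteration 2:
  x = (6 - (-2)·0.055 - (-1)·-0.176) / (5) = 1.187
  y = (5 - (-4)·1.187 - (3)·-0.176) / (11) = 0.934
  z = (-3 - (-3)·1.187 - (-4)·0.934) / (9) = 0.477
Change: (0.787, 0.879, 0.653) → max |·| = 0.879

0.879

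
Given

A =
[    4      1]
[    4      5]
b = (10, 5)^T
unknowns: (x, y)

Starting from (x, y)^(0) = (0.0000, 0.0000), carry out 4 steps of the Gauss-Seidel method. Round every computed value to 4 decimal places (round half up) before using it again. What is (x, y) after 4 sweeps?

(2.8100, -1.2480)

Iteration 1:
  x = (10 - (1)·0.0000) / (4) = 2.5000
  y = (5 - (4)·2.5000) / (5) = -1.0000
Iteration 2:
  x = (10 - (1)·-1.0000) / (4) = 2.7500
  y = (5 - (4)·2.7500) / (5) = -1.2000
Iteration 3:
  x = (10 - (1)·-1.2000) / (4) = 2.8000
  y = (5 - (4)·2.8000) / (5) = -1.2400
Iteration 4:
  x = (10 - (1)·-1.2400) / (4) = 2.8100
  y = (5 - (4)·2.8100) / (5) = -1.2480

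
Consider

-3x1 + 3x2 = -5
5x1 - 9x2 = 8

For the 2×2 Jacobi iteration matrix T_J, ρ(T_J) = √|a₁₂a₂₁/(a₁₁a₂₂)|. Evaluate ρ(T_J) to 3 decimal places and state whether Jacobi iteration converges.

0.745

a₁₂a₂₁/(a₁₁a₂₂) = (3)·(5) / ((-3)·(-9)) = 0.555556
ρ = √|0.555556| = √0.555556 = 0.745
ρ < 1, so Jacobi converges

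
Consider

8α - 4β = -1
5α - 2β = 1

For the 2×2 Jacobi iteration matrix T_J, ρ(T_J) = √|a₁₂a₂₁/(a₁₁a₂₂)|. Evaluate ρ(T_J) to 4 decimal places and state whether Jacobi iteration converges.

a₁₂a₂₁/(a₁₁a₂₂) = (-4)·(5) / ((8)·(-2)) = 1.250000
ρ = √|1.250000| = √1.250000 = 1.1180
ρ > 1, so Jacobi diverges

1.1180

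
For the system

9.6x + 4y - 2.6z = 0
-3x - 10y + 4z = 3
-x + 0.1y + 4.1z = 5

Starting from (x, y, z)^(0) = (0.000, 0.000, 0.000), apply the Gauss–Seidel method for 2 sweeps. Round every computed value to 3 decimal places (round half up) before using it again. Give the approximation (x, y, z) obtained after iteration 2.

(0.457, 0.054, 1.330)

Iteration 1:
  x = (0 - (4)·0.000 - (-2.6)·0.000) / (9.6) = 0.000
  y = (3 - (-3)·0.000 - (4)·0.000) / (-10) = -0.300
  z = (5 - (-1)·0.000 - (0.1)·-0.300) / (4.1) = 1.227
Iteration 2:
  x = (0 - (4)·-0.300 - (-2.6)·1.227) / (9.6) = 0.457
  y = (3 - (-3)·0.457 - (4)·1.227) / (-10) = 0.054
  z = (5 - (-1)·0.457 - (0.1)·0.054) / (4.1) = 1.330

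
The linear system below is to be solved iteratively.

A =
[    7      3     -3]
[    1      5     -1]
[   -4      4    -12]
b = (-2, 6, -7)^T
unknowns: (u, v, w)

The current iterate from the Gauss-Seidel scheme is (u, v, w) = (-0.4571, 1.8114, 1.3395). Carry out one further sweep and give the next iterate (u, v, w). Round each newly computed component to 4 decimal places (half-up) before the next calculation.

One sweep:
  u = (-2 - (3)·1.8114 - (-3)·1.3395) / (7) = -0.4880
  v = (6 - (1)·-0.4880 - (-1)·1.3395) / (5) = 1.5655
  w = (-7 - (-4)·-0.4880 - (4)·1.5655) / (-12) = 1.2678

(-0.4880, 1.5655, 1.2678)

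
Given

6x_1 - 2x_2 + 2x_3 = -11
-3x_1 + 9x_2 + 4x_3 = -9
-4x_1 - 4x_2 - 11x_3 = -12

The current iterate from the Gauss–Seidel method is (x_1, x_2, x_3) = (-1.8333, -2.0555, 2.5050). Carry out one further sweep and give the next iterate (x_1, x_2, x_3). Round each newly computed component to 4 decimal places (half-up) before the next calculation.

(-3.3535, -3.2312, 3.4853)

One sweep:
  x_1 = (-11 - (-2)·-2.0555 - (2)·2.5050) / (6) = -3.3535
  x_2 = (-9 - (-3)·-3.3535 - (4)·2.5050) / (9) = -3.2312
  x_3 = (-12 - (-4)·-3.3535 - (-4)·-3.2312) / (-11) = 3.4853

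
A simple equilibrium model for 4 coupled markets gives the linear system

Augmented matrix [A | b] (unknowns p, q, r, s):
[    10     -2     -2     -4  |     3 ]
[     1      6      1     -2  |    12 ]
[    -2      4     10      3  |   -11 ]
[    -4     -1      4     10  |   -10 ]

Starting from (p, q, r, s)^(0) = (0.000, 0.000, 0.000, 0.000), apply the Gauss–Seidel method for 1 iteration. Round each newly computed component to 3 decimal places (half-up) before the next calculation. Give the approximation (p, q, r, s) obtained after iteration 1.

Iteration 1:
  p = (3 - (-2)·0.000 - (-2)·0.000 - (-4)·0.000) / (10) = 0.300
  q = (12 - (1)·0.300 - (1)·0.000 - (-2)·0.000) / (6) = 1.950
  r = (-11 - (-2)·0.300 - (4)·1.950 - (3)·0.000) / (10) = -1.820
  s = (-10 - (-4)·0.300 - (-1)·1.950 - (4)·-1.820) / (10) = 0.043

(0.300, 1.950, -1.820, 0.043)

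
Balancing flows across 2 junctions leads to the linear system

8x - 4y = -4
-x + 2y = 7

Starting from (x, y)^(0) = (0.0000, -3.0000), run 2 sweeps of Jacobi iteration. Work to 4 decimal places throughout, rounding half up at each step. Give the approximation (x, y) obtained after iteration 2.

Iteration 1:
  x = (-4 - (-4)·-3.0000) / (8) = -2.0000
  y = (7 - (-1)·0.0000) / (2) = 3.5000
Iteration 2:
  x = (-4 - (-4)·3.5000) / (8) = 1.2500
  y = (7 - (-1)·-2.0000) / (2) = 2.5000

(1.2500, 2.5000)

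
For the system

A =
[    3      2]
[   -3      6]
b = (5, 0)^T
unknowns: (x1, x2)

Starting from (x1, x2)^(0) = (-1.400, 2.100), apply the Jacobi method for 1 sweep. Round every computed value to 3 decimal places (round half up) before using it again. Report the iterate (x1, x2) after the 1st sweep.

(0.267, -0.700)

Iteration 1:
  x1 = (5 - (2)·2.100) / (3) = 0.267
  x2 = (0 - (-3)·-1.400) / (6) = -0.700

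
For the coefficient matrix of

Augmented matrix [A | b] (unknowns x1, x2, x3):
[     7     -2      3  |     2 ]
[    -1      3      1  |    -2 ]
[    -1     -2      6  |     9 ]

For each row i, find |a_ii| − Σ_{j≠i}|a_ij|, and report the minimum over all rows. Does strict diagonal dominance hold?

row 1: |7| − (2+3) = 2
row 2: |3| − (1+1) = 1
row 3: |6| − (1+2) = 3
minimum over rows = 1 → strictly diagonally dominant (convergence guaranteed)

1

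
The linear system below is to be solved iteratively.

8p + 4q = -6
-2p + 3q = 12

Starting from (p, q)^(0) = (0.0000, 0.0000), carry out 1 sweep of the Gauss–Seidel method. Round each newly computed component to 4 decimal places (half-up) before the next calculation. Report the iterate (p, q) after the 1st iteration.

(-0.7500, 3.5000)

Iteration 1:
  p = (-6 - (4)·0.0000) / (8) = -0.7500
  q = (12 - (-2)·-0.7500) / (3) = 3.5000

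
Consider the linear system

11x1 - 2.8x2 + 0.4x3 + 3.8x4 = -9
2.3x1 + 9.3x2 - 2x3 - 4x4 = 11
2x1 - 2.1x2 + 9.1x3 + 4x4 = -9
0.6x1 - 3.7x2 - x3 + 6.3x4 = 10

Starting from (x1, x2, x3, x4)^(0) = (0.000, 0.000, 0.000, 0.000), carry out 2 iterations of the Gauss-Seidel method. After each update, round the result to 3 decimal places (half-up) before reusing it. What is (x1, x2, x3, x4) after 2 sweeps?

(-1.277, 2.426, -1.204, 2.943)

Iteration 1:
  x1 = (-9 - (-2.8)·0.000 - (0.4)·0.000 - (3.8)·0.000) / (11) = -0.818
  x2 = (11 - (2.3)·-0.818 - (-2)·0.000 - (-4)·0.000) / (9.3) = 1.385
  x3 = (-9 - (2)·-0.818 - (-2.1)·1.385 - (4)·0.000) / (9.1) = -0.490
  x4 = (10 - (0.6)·-0.818 - (-3.7)·1.385 - (-1)·-0.490) / (6.3) = 2.401
Iteration 2:
  x1 = (-9 - (-2.8)·1.385 - (0.4)·-0.490 - (3.8)·2.401) / (11) = -1.277
  x2 = (11 - (2.3)·-1.277 - (-2)·-0.490 - (-4)·2.401) / (9.3) = 2.426
  x3 = (-9 - (2)·-1.277 - (-2.1)·2.426 - (4)·2.401) / (9.1) = -1.204
  x4 = (10 - (0.6)·-1.277 - (-3.7)·2.426 - (-1)·-1.204) / (6.3) = 2.943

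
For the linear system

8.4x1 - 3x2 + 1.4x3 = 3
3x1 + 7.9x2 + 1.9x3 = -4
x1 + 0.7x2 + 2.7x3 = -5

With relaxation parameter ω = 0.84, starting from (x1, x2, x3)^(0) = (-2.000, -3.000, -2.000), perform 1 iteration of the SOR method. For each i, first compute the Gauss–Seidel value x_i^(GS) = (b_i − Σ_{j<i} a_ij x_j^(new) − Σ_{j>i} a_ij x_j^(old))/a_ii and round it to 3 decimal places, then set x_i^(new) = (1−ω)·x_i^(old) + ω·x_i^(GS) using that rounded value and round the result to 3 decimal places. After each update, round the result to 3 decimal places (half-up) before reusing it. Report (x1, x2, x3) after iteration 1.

(-0.640, -0.297, -1.612)

Iteration 1:
  x1: GS value = (3 - (-3)·-3.000 - (1.4)·-2.000) / (8.4) = -0.381;  x1 ← (1−ω)·-2.000 + ω·-0.381 = -0.640
  x2: GS value = (-4 - (3)·-0.640 - (1.9)·-2.000) / (7.9) = 0.218;  x2 ← (1−ω)·-3.000 + ω·0.218 = -0.297
  x3: GS value = (-5 - (1)·-0.640 - (0.7)·-0.297) / (2.7) = -1.538;  x3 ← (1−ω)·-2.000 + ω·-1.538 = -1.612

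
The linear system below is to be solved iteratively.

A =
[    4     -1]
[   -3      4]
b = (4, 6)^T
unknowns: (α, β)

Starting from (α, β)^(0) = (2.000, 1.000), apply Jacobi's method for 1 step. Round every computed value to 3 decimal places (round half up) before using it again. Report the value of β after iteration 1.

3.000

Iteration 1:
  α = (4 - (-1)·1.000) / (4) = 1.250
  β = (6 - (-3)·2.000) / (4) = 3.000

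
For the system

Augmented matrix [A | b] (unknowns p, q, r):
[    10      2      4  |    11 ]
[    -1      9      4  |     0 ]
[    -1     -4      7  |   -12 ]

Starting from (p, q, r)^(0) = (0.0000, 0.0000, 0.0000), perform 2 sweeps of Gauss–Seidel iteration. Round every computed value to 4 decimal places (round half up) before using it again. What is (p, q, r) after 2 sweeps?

(1.6705, 0.8466, -0.9919)

Iteration 1:
  p = (11 - (2)·0.0000 - (4)·0.0000) / (10) = 1.1000
  q = (0 - (-1)·1.1000 - (4)·0.0000) / (9) = 0.1222
  r = (-12 - (-1)·1.1000 - (-4)·0.1222) / (7) = -1.4873
Iteration 2:
  p = (11 - (2)·0.1222 - (4)·-1.4873) / (10) = 1.6705
  q = (0 - (-1)·1.6705 - (4)·-1.4873) / (9) = 0.8466
  r = (-12 - (-1)·1.6705 - (-4)·0.8466) / (7) = -0.9919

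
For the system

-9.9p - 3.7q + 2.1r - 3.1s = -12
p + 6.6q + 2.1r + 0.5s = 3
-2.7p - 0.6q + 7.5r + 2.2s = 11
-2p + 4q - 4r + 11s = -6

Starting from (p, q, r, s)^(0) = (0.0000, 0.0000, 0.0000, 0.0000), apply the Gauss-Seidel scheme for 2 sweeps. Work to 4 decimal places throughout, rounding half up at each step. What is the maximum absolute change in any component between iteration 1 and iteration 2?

0.6668

Iteration 1:
  p = (-12 - (-3.7)·0.0000 - (2.1)·0.0000 - (-3.1)·0.0000) / (-9.9) = 1.2121
  q = (3 - (1)·1.2121 - (2.1)·0.0000 - (0.5)·0.0000) / (6.6) = 0.2709
  r = (11 - (-2.7)·1.2121 - (-0.6)·0.2709 - (2.2)·0.0000) / (7.5) = 1.9247
  s = (-6 - (-2)·1.2121 - (4)·0.2709 - (-4)·1.9247) / (11) = 0.2763
Iteration 2:
  p = (-12 - (-3.7)·0.2709 - (2.1)·1.9247 - (-3.1)·0.2763) / (-9.9) = 1.4326
  q = (3 - (1)·1.4326 - (2.1)·1.9247 - (0.5)·0.2763) / (6.6) = -0.3959
  r = (11 - (-2.7)·1.4326 - (-0.6)·-0.3959 - (2.2)·0.2763) / (7.5) = 1.8697
  s = (-6 - (-2)·1.4326 - (4)·-0.3959 - (-4)·1.8697) / (11) = 0.5389
Change: (0.2205, -0.6668, -0.0550, 0.2626) → max |·| = 0.6668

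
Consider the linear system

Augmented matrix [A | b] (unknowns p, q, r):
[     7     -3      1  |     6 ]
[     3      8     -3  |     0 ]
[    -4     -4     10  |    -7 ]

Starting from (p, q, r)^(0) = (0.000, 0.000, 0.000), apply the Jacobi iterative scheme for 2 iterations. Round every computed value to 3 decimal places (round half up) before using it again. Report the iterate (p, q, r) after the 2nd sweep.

Iteration 1:
  p = (6 - (-3)·0.000 - (1)·0.000) / (7) = 0.857
  q = (0 - (3)·0.000 - (-3)·0.000) / (8) = 0.000
  r = (-7 - (-4)·0.000 - (-4)·0.000) / (10) = -0.700
Iteration 2:
  p = (6 - (-3)·0.000 - (1)·-0.700) / (7) = 0.957
  q = (0 - (3)·0.857 - (-3)·-0.700) / (8) = -0.584
  r = (-7 - (-4)·0.857 - (-4)·0.000) / (10) = -0.357

(0.957, -0.584, -0.357)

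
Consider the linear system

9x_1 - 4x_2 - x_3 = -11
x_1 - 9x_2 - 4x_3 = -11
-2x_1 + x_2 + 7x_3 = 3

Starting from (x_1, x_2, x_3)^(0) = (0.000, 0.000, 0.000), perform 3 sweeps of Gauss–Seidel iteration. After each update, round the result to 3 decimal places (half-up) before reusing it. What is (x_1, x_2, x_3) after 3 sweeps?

Iteration 1:
  x_1 = (-11 - (-4)·0.000 - (-1)·0.000) / (9) = -1.222
  x_2 = (-11 - (1)·-1.222 - (-4)·0.000) / (-9) = 1.086
  x_3 = (3 - (-2)·-1.222 - (1)·1.086) / (7) = -0.076
Iteration 2:
  x_1 = (-11 - (-4)·1.086 - (-1)·-0.076) / (9) = -0.748
  x_2 = (-11 - (1)·-0.748 - (-4)·-0.076) / (-9) = 1.173
  x_3 = (3 - (-2)·-0.748 - (1)·1.173) / (7) = 0.047
Iteration 3:
  x_1 = (-11 - (-4)·1.173 - (-1)·0.047) / (9) = -0.696
  x_2 = (-11 - (1)·-0.696 - (-4)·0.047) / (-9) = 1.124
  x_3 = (3 - (-2)·-0.696 - (1)·1.124) / (7) = 0.069

(-0.696, 1.124, 0.069)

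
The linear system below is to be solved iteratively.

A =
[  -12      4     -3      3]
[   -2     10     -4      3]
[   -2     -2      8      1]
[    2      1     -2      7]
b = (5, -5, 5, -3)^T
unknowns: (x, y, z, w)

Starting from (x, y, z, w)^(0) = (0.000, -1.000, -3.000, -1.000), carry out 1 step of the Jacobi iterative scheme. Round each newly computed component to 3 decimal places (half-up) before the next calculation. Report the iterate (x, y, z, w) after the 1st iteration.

(-0.250, -1.400, 0.500, -1.143)

Iteration 1:
  x = (5 - (4)·-1.000 - (-3)·-3.000 - (3)·-1.000) / (-12) = -0.250
  y = (-5 - (-2)·0.000 - (-4)·-3.000 - (3)·-1.000) / (10) = -1.400
  z = (5 - (-2)·0.000 - (-2)·-1.000 - (1)·-1.000) / (8) = 0.500
  w = (-3 - (2)·0.000 - (1)·-1.000 - (-2)·-3.000) / (7) = -1.143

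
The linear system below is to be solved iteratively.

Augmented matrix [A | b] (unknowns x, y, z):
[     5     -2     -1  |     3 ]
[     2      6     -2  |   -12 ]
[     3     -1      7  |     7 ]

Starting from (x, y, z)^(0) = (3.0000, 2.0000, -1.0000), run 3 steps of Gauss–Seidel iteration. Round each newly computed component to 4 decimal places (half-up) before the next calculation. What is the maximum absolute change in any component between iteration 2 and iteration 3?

0.5392

Iteration 1:
  x = (3 - (-2)·2.0000 - (-1)·-1.0000) / (5) = 1.2000
  y = (-12 - (2)·1.2000 - (-2)·-1.0000) / (6) = -2.7333
  z = (7 - (3)·1.2000 - (-1)·-2.7333) / (7) = 0.0952
Iteration 2:
  x = (3 - (-2)·-2.7333 - (-1)·0.0952) / (5) = -0.4743
  y = (-12 - (2)·-0.4743 - (-2)·0.0952) / (6) = -1.8102
  z = (7 - (3)·-0.4743 - (-1)·-1.8102) / (7) = 0.9447
Iteration 3:
  x = (3 - (-2)·-1.8102 - (-1)·0.9447) / (5) = 0.0649
  y = (-12 - (2)·0.0649 - (-2)·0.9447) / (6) = -1.7067
  z = (7 - (3)·0.0649 - (-1)·-1.7067) / (7) = 0.7284
Change: (0.5392, 0.1035, -0.2163) → max |·| = 0.5392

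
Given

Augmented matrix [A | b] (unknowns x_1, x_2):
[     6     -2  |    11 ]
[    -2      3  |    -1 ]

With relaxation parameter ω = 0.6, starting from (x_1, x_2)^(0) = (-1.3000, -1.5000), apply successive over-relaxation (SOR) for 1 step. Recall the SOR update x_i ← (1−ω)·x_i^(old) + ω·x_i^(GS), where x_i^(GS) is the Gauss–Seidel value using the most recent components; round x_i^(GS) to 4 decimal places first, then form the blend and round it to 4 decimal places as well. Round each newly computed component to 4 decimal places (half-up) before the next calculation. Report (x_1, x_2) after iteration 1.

Iteration 1:
  x_1: GS value = (11 - (-2)·-1.5000) / (6) = 1.3333;  x_1 ← (1−ω)·-1.3000 + ω·1.3333 = 0.2800
  x_2: GS value = (-1 - (-2)·0.2800) / (3) = -0.1467;  x_2 ← (1−ω)·-1.5000 + ω·-0.1467 = -0.6880

(0.2800, -0.6880)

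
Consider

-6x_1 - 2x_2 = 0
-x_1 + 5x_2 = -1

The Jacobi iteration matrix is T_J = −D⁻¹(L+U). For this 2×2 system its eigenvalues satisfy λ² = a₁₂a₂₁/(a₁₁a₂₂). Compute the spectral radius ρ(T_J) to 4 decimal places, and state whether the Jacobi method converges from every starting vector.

0.2582

a₁₂a₂₁/(a₁₁a₂₂) = (-2)·(-1) / ((-6)·(5)) = -0.066667
ρ = √|-0.066667| = √0.066667 = 0.2582
ρ < 1, so Jacobi converges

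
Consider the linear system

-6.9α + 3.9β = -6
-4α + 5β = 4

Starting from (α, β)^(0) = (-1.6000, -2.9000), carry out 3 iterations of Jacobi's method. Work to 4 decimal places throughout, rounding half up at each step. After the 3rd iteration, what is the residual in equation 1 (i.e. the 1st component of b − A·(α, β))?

Iteration 1:
  α = (-6 - (3.9)·-2.9000) / (-6.9) = -0.7696
  β = (4 - (-4)·-1.6000) / (5) = -0.4800
Iteration 2:
  α = (-6 - (3.9)·-0.4800) / (-6.9) = 0.5983
  β = (4 - (-4)·-0.7696) / (5) = 0.1843
Iteration 3:
  α = (-6 - (3.9)·0.1843) / (-6.9) = 0.9737
  β = (4 - (-4)·0.5983) / (5) = 1.2786
Residual b − A·x = (-4.2680, 1.5018)

-4.2680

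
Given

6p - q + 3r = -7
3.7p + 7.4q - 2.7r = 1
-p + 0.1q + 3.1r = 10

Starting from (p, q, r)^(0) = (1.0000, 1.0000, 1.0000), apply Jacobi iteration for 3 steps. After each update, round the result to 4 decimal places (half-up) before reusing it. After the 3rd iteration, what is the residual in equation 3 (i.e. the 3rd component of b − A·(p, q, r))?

0.7055

Iteration 1:
  p = (-7 - (-1)·1.0000 - (3)·1.0000) / (6) = -1.5000
  q = (1 - (3.7)·1.0000 - (-2.7)·1.0000) / (7.4) = 0.0000
  r = (10 - (-1)·1.0000 - (0.1)·1.0000) / (3.1) = 3.5161
Iteration 2:
  p = (-7 - (-1)·0.0000 - (3)·3.5161) / (6) = -2.9247
  q = (1 - (3.7)·-1.5000 - (-2.7)·3.5161) / (7.4) = 2.1680
  r = (10 - (-1)·-1.5000 - (0.1)·0.0000) / (3.1) = 2.7419
Iteration 3:
  p = (-7 - (-1)·2.1680 - (3)·2.7419) / (6) = -2.1763
  q = (1 - (3.7)·-2.9247 - (-2.7)·2.7419) / (7.4) = 2.5979
  r = (10 - (-1)·-2.9247 - (0.1)·2.1680) / (3.1) = 2.2124
Residual b − A·x = (2.0185, -4.1987, 0.7055)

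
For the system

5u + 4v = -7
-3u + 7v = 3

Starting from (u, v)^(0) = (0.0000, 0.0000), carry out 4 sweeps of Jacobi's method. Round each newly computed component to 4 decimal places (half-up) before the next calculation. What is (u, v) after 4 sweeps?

Iteration 1:
  u = (-7 - (4)·0.0000) / (5) = -1.4000
  v = (3 - (-3)·0.0000) / (7) = 0.4286
Iteration 2:
  u = (-7 - (4)·0.4286) / (5) = -1.7429
  v = (3 - (-3)·-1.4000) / (7) = -0.1714
Iteration 3:
  u = (-7 - (4)·-0.1714) / (5) = -1.2629
  v = (3 - (-3)·-1.7429) / (7) = -0.3184
Iteration 4:
  u = (-7 - (4)·-0.3184) / (5) = -1.1453
  v = (3 - (-3)·-1.2629) / (7) = -0.1127

(-1.1453, -0.1127)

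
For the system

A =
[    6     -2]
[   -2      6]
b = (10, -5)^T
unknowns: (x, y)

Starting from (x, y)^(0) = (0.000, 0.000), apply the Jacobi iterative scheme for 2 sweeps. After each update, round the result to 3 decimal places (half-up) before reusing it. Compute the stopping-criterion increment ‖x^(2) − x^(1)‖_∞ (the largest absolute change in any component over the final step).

Iteration 1:
  x = (10 - (-2)·0.000) / (6) = 1.667
  y = (-5 - (-2)·0.000) / (6) = -0.833
Iteration 2:
  x = (10 - (-2)·-0.833) / (6) = 1.389
  y = (-5 - (-2)·1.667) / (6) = -0.278
Change: (-0.278, 0.555) → max |·| = 0.555

0.555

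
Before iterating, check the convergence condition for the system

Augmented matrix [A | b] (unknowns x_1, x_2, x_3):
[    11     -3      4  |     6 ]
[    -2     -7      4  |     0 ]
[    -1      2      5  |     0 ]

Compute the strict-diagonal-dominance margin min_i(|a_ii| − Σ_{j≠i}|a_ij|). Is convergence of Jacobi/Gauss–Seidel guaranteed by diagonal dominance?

row 1: |11| − (3+4) = 4
row 2: |-7| − (2+4) = 1
row 3: |5| − (1+2) = 2
minimum over rows = 1 → strictly diagonally dominant (convergence guaranteed)

1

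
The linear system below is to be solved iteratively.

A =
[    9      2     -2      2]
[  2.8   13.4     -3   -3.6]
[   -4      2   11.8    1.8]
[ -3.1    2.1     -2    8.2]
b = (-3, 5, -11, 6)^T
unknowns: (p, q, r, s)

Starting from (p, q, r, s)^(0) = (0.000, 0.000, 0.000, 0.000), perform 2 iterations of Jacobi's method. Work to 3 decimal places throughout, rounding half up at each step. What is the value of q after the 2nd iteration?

0.431

Iteration 1:
  p = (-3 - (2)·0.000 - (-2)·0.000 - (2)·0.000) / (9) = -0.333
  q = (5 - (2.8)·0.000 - (-3)·0.000 - (-3.6)·0.000) / (13.4) = 0.373
  r = (-11 - (-4)·0.000 - (2)·0.000 - (1.8)·0.000) / (11.8) = -0.932
  s = (6 - (-3.1)·0.000 - (2.1)·0.000 - (-2)·0.000) / (8.2) = 0.732
Iteration 2:
  p = (-3 - (2)·0.373 - (-2)·-0.932 - (2)·0.732) / (9) = -0.786
  q = (5 - (2.8)·-0.333 - (-3)·-0.932 - (-3.6)·0.732) / (13.4) = 0.431
  r = (-11 - (-4)·-0.333 - (2)·0.373 - (1.8)·0.732) / (11.8) = -1.220
  s = (6 - (-3.1)·-0.333 - (2.1)·0.373 - (-2)·-0.932) / (8.2) = 0.283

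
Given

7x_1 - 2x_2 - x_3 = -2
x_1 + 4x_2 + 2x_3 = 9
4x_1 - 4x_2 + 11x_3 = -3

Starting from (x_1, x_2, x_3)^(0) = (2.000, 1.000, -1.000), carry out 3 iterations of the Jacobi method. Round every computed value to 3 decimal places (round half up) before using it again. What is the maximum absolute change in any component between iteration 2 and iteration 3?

0.719

Iteration 1:
  x_1 = (-2 - (-2)·1.000 - (-1)·-1.000) / (7) = -0.143
  x_2 = (9 - (1)·2.000 - (2)·-1.000) / (4) = 2.250
  x_3 = (-3 - (4)·2.000 - (-4)·1.000) / (11) = -0.636
Iteration 2:
  x_1 = (-2 - (-2)·2.250 - (-1)·-0.636) / (7) = 0.266
  x_2 = (9 - (1)·-0.143 - (2)·-0.636) / (4) = 2.604
  x_3 = (-3 - (4)·-0.143 - (-4)·2.250) / (11) = 0.597
Iteration 3:
  x_1 = (-2 - (-2)·2.604 - (-1)·0.597) / (7) = 0.544
  x_2 = (9 - (1)·0.266 - (2)·0.597) / (4) = 1.885
  x_3 = (-3 - (4)·0.266 - (-4)·2.604) / (11) = 0.577
Change: (0.278, -0.719, -0.020) → max |·| = 0.719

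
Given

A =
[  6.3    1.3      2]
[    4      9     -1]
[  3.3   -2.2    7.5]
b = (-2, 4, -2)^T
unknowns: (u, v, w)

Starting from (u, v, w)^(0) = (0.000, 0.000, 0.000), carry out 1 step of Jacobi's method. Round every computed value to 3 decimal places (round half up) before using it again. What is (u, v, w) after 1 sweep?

(-0.317, 0.444, -0.267)

Iteration 1:
  u = (-2 - (1.3)·0.000 - (2)·0.000) / (6.3) = -0.317
  v = (4 - (4)·0.000 - (-1)·0.000) / (9) = 0.444
  w = (-2 - (3.3)·0.000 - (-2.2)·0.000) / (7.5) = -0.267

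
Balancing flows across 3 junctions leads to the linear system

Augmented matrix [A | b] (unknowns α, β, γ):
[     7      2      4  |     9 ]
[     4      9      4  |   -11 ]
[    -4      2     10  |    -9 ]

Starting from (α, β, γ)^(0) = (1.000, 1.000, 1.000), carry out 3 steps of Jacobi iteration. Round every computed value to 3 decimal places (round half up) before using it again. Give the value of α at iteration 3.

1.775

Iteration 1:
  α = (9 - (2)·1.000 - (4)·1.000) / (7) = 0.429
  β = (-11 - (4)·1.000 - (4)·1.000) / (9) = -2.111
  γ = (-9 - (-4)·1.000 - (2)·1.000) / (10) = -0.700
Iteration 2:
  α = (9 - (2)·-2.111 - (4)·-0.700) / (7) = 2.289
  β = (-11 - (4)·0.429 - (4)·-0.700) / (9) = -1.102
  γ = (-9 - (-4)·0.429 - (2)·-2.111) / (10) = -0.306
Iteration 3:
  α = (9 - (2)·-1.102 - (4)·-0.306) / (7) = 1.775
  β = (-11 - (4)·2.289 - (4)·-0.306) / (9) = -2.104
  γ = (-9 - (-4)·2.289 - (2)·-1.102) / (10) = 0.236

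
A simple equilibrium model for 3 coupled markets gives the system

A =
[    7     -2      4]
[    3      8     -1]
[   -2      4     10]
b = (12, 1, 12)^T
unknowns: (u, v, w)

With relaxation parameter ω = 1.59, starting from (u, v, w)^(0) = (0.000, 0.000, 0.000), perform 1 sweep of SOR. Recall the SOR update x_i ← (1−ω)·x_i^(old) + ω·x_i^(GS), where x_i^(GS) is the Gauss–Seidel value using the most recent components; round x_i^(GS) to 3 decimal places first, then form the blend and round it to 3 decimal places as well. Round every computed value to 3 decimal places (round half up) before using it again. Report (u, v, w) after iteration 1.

(2.725, -1.426, 3.681)

Iteration 1:
  u: GS value = (12 - (-2)·0.000 - (4)·0.000) / (7) = 1.714;  u ← (1−ω)·0.000 + ω·1.714 = 2.725
  v: GS value = (1 - (3)·2.725 - (-1)·0.000) / (8) = -0.897;  v ← (1−ω)·0.000 + ω·-0.897 = -1.426
  w: GS value = (12 - (-2)·2.725 - (4)·-1.426) / (10) = 2.315;  w ← (1−ω)·0.000 + ω·2.315 = 3.681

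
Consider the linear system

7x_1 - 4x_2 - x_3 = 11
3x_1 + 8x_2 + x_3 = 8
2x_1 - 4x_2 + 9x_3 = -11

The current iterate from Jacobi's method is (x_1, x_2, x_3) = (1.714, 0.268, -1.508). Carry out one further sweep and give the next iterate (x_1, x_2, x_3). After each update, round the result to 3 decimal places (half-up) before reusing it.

(1.509, 0.546, -1.484)

One sweep:
  x_1 = (11 - (-4)·0.268 - (-1)·-1.508) / (7) = 1.509
  x_2 = (8 - (3)·1.714 - (1)·-1.508) / (8) = 0.546
  x_3 = (-11 - (2)·1.714 - (-4)·0.268) / (9) = -1.484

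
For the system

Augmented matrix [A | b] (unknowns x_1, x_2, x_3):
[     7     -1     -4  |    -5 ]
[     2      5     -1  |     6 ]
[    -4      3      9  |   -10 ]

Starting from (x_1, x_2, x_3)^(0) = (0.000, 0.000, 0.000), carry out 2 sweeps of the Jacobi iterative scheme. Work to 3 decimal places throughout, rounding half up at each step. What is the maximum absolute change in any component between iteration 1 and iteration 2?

Iteration 1:
  x_1 = (-5 - (-1)·0.000 - (-4)·0.000) / (7) = -0.714
  x_2 = (6 - (2)·0.000 - (-1)·0.000) / (5) = 1.200
  x_3 = (-10 - (-4)·0.000 - (3)·0.000) / (9) = -1.111
Iteration 2:
  x_1 = (-5 - (-1)·1.200 - (-4)·-1.111) / (7) = -1.178
  x_2 = (6 - (2)·-0.714 - (-1)·-1.111) / (5) = 1.263
  x_3 = (-10 - (-4)·-0.714 - (3)·1.200) / (9) = -1.828
Change: (-0.464, 0.063, -0.717) → max |·| = 0.717

0.717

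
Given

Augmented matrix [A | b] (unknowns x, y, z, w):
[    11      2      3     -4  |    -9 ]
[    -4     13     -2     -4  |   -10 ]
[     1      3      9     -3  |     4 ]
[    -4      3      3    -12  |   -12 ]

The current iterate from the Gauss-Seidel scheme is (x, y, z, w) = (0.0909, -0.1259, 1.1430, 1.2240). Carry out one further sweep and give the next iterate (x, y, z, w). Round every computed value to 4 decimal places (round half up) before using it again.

(-0.6619, -0.4204, 1.0661, 1.3821)

One sweep:
  x = (-9 - (2)·-0.1259 - (3)·1.1430 - (-4)·1.2240) / (11) = -0.6619
  y = (-10 - (-4)·-0.6619 - (-2)·1.1430 - (-4)·1.2240) / (13) = -0.4204
  z = (4 - (1)·-0.6619 - (3)·-0.4204 - (-3)·1.2240) / (9) = 1.0661
  w = (-12 - (-4)·-0.6619 - (3)·-0.4204 - (3)·1.0661) / (-12) = 1.3821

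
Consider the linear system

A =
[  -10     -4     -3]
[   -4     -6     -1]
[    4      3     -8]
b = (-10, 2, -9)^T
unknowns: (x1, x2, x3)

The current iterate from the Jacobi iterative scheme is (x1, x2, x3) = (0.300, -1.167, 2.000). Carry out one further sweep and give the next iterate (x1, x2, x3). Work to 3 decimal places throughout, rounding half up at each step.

One sweep:
  x1 = (-10 - (-4)·-1.167 - (-3)·2.000) / (-10) = 0.867
  x2 = (2 - (-4)·0.300 - (-1)·2.000) / (-6) = -0.867
  x3 = (-9 - (4)·0.300 - (3)·-1.167) / (-8) = 0.837

(0.867, -0.867, 0.837)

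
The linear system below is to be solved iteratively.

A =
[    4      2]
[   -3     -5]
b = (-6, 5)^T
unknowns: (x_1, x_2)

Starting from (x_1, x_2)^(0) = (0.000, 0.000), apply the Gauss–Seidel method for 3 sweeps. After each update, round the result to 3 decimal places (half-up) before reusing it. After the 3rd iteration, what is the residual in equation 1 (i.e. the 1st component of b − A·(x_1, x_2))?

Iteration 1:
  x_1 = (-6 - (2)·0.000) / (4) = -1.500
  x_2 = (5 - (-3)·-1.500) / (-5) = -0.100
Iteration 2:
  x_1 = (-6 - (2)·-0.100) / (4) = -1.450
  x_2 = (5 - (-3)·-1.450) / (-5) = -0.130
Iteration 3:
  x_1 = (-6 - (2)·-0.130) / (4) = -1.435
  x_2 = (5 - (-3)·-1.435) / (-5) = -0.139
Residual b − A·x = (0.018, 0.000)

0.018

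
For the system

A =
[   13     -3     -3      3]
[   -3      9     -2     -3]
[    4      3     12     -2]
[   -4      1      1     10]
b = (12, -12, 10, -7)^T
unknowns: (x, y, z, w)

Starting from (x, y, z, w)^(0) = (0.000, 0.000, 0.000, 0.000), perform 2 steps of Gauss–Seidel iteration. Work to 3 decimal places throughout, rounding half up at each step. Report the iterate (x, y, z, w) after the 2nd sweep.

Iteration 1:
  x = (12 - (-3)·0.000 - (-3)·0.000 - (3)·0.000) / (13) = 0.923
  y = (-12 - (-3)·0.923 - (-2)·0.000 - (-3)·0.000) / (9) = -1.026
  z = (10 - (4)·0.923 - (3)·-1.026 - (-2)·0.000) / (12) = 0.782
  w = (-7 - (-4)·0.923 - (1)·-1.026 - (1)·0.782) / (10) = -0.306
Iteration 2:
  x = (12 - (-3)·-1.026 - (-3)·0.782 - (3)·-0.306) / (13) = 0.937
  y = (-12 - (-3)·0.937 - (-2)·0.782 - (-3)·-0.306) / (9) = -0.949
  z = (10 - (4)·0.937 - (3)·-0.949 - (-2)·-0.306) / (12) = 0.707
  w = (-7 - (-4)·0.937 - (1)·-0.949 - (1)·0.707) / (10) = -0.301

(0.937, -0.949, 0.707, -0.301)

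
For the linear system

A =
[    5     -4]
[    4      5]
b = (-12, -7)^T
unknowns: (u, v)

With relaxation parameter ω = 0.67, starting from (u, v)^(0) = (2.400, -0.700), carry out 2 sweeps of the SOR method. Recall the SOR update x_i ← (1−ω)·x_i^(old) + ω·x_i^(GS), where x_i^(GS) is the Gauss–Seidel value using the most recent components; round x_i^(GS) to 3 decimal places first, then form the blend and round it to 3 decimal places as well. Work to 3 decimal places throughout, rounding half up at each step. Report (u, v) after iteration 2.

(-2.285, 0.112)

Iteration 1:
  u: GS value = (-12 - (-4)·-0.700) / (5) = -2.960;  u ← (1−ω)·2.400 + ω·-2.960 = -1.191
  v: GS value = (-7 - (4)·-1.191) / (5) = -0.447;  v ← (1−ω)·-0.700 + ω·-0.447 = -0.530
Iteration 2:
  u: GS value = (-12 - (-4)·-0.530) / (5) = -2.824;  u ← (1−ω)·-1.191 + ω·-2.824 = -2.285
  v: GS value = (-7 - (4)·-2.285) / (5) = 0.428;  v ← (1−ω)·-0.530 + ω·0.428 = 0.112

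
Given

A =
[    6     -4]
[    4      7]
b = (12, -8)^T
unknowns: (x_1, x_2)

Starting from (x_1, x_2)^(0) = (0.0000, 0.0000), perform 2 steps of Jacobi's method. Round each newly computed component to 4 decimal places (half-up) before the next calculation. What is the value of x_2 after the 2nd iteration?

Iteration 1:
  x_1 = (12 - (-4)·0.0000) / (6) = 2.0000
  x_2 = (-8 - (4)·0.0000) / (7) = -1.1429
Iteration 2:
  x_1 = (12 - (-4)·-1.1429) / (6) = 1.2381
  x_2 = (-8 - (4)·2.0000) / (7) = -2.2857

-2.2857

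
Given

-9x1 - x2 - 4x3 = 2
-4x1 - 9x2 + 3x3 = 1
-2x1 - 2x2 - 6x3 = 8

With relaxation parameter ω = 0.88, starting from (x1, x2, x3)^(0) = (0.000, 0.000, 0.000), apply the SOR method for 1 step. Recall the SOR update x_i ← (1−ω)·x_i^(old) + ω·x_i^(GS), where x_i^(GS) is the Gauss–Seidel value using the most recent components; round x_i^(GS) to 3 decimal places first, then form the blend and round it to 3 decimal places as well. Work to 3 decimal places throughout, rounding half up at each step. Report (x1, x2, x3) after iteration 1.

Iteration 1:
  x1: GS value = (2 - (-1)·0.000 - (-4)·0.000) / (-9) = -0.222;  x1 ← (1−ω)·0.000 + ω·-0.222 = -0.195
  x2: GS value = (1 - (-4)·-0.195 - (3)·0.000) / (-9) = -0.024;  x2 ← (1−ω)·0.000 + ω·-0.024 = -0.021
  x3: GS value = (8 - (-2)·-0.195 - (-2)·-0.021) / (-6) = -1.261;  x3 ← (1−ω)·0.000 + ω·-1.261 = -1.110

(-0.195, -0.021, -1.110)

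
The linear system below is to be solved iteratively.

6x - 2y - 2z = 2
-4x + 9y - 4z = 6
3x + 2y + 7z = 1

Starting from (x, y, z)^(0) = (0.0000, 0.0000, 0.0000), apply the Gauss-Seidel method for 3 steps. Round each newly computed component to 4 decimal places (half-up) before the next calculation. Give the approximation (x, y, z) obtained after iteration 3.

(0.4955, 0.7487, -0.2834)

Iteration 1:
  x = (2 - (-2)·0.0000 - (-2)·0.0000) / (6) = 0.3333
  y = (6 - (-4)·0.3333 - (-4)·0.0000) / (9) = 0.8148
  z = (1 - (3)·0.3333 - (2)·0.8148) / (7) = -0.2328
Iteration 2:
  x = (2 - (-2)·0.8148 - (-2)·-0.2328) / (6) = 0.5273
  y = (6 - (-4)·0.5273 - (-4)·-0.2328) / (9) = 0.7976
  z = (1 - (3)·0.5273 - (2)·0.7976) / (7) = -0.3110
Iteration 3:
  x = (2 - (-2)·0.7976 - (-2)·-0.3110) / (6) = 0.4955
  y = (6 - (-4)·0.4955 - (-4)·-0.3110) / (9) = 0.7487
  z = (1 - (3)·0.4955 - (2)·0.7487) / (7) = -0.2834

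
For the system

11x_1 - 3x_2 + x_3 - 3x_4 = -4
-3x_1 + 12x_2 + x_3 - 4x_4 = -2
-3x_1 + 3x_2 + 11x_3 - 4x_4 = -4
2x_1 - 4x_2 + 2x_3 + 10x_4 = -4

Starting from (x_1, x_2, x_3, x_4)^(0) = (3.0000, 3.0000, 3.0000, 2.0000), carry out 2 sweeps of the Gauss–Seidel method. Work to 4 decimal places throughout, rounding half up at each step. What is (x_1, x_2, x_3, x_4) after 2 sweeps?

(-0.4121, -0.4606, -0.5183, -0.3982)

Iteration 1:
  x_1 = (-4 - (-3)·3.0000 - (1)·3.0000 - (-3)·2.0000) / (11) = 0.7273
  x_2 = (-2 - (-3)·0.7273 - (1)·3.0000 - (-4)·2.0000) / (12) = 0.4318
  x_3 = (-4 - (-3)·0.7273 - (3)·0.4318 - (-4)·2.0000) / (11) = 0.4442
  x_4 = (-4 - (2)·0.7273 - (-4)·0.4318 - (2)·0.4442) / (10) = -0.4616
Iteration 2:
  x_1 = (-4 - (-3)·0.4318 - (1)·0.4442 - (-3)·-0.4616) / (11) = -0.4121
  x_2 = (-2 - (-3)·-0.4121 - (1)·0.4442 - (-4)·-0.4616) / (12) = -0.4606
  x_3 = (-4 - (-3)·-0.4121 - (3)·-0.4606 - (-4)·-0.4616) / (11) = -0.5183
  x_4 = (-4 - (2)·-0.4121 - (-4)·-0.4606 - (2)·-0.5183) / (10) = -0.3982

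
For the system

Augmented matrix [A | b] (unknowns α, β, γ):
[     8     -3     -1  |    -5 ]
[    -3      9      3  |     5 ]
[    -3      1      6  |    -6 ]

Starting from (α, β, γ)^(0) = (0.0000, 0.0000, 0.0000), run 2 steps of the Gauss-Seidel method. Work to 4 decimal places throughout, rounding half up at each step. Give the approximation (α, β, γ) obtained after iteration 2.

(-0.6661, 0.7903, -1.4648)

Iteration 1:
  α = (-5 - (-3)·0.0000 - (-1)·0.0000) / (8) = -0.6250
  β = (5 - (-3)·-0.6250 - (3)·0.0000) / (9) = 0.3472
  γ = (-6 - (-3)·-0.6250 - (1)·0.3472) / (6) = -1.3704
Iteration 2:
  α = (-5 - (-3)·0.3472 - (-1)·-1.3704) / (8) = -0.6661
  β = (5 - (-3)·-0.6661 - (3)·-1.3704) / (9) = 0.7903
  γ = (-6 - (-3)·-0.6661 - (1)·0.7903) / (6) = -1.4648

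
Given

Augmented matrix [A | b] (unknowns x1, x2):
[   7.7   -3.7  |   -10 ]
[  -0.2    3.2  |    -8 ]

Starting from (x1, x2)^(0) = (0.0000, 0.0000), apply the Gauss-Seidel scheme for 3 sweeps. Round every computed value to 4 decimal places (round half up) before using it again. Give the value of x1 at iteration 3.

-2.5763

Iteration 1:
  x1 = (-10 - (-3.7)·0.0000) / (7.7) = -1.2987
  x2 = (-8 - (-0.2)·-1.2987) / (3.2) = -2.5812
Iteration 2:
  x1 = (-10 - (-3.7)·-2.5812) / (7.7) = -2.5390
  x2 = (-8 - (-0.2)·-2.5390) / (3.2) = -2.6587
Iteration 3:
  x1 = (-10 - (-3.7)·-2.6587) / (7.7) = -2.5763
  x2 = (-8 - (-0.2)·-2.5763) / (3.2) = -2.6610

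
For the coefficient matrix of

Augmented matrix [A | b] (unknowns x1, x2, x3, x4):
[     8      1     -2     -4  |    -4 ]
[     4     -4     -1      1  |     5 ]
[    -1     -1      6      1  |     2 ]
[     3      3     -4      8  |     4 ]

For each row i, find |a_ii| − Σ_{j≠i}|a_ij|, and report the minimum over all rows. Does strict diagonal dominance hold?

-2

row 1: |8| − (1+2+4) = 1
row 2: |-4| − (4+1+1) = -2
row 3: |6| − (1+1+1) = 3
row 4: |8| − (3+3+4) = -2
minimum over rows = -2 → not strictly diagonally dominant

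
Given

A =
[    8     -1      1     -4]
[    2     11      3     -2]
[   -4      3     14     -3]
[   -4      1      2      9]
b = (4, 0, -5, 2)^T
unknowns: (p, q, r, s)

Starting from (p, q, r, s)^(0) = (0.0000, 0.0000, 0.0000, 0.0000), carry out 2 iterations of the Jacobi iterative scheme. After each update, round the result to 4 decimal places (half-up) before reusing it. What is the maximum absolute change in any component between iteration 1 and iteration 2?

0.3016

Iteration 1:
  p = (4 - (-1)·0.0000 - (1)·0.0000 - (-4)·0.0000) / (8) = 0.5000
  q = (0 - (2)·0.0000 - (3)·0.0000 - (-2)·0.0000) / (11) = 0.0000
  r = (-5 - (-4)·0.0000 - (3)·0.0000 - (-3)·0.0000) / (14) = -0.3571
  s = (2 - (-4)·0.0000 - (1)·0.0000 - (2)·0.0000) / (9) = 0.2222
Iteration 2:
  p = (4 - (-1)·0.0000 - (1)·-0.3571 - (-4)·0.2222) / (8) = 0.6557
  q = (0 - (2)·0.5000 - (3)·-0.3571 - (-2)·0.2222) / (11) = 0.0469
  r = (-5 - (-4)·0.5000 - (3)·0.0000 - (-3)·0.2222) / (14) = -0.1667
  s = (2 - (-4)·0.5000 - (1)·0.0000 - (2)·-0.3571) / (9) = 0.5238
Change: (0.1557, 0.0469, 0.1904, 0.3016) → max |·| = 0.3016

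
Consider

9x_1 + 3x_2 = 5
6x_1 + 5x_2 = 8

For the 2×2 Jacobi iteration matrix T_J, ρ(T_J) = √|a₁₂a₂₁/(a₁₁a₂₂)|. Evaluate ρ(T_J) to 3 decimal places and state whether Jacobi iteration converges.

0.632

a₁₂a₂₁/(a₁₁a₂₂) = (3)·(6) / ((9)·(5)) = 0.400000
ρ = √|0.400000| = √0.400000 = 0.632
ρ < 1, so Jacobi converges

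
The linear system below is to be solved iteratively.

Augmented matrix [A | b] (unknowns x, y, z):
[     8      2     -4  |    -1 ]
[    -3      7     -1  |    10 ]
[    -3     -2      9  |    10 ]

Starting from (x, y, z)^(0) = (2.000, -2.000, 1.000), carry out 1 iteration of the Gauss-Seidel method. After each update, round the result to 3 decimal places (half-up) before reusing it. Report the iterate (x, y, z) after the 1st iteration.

Iteration 1:
  x = (-1 - (2)·-2.000 - (-4)·1.000) / (8) = 0.875
  y = (10 - (-3)·0.875 - (-1)·1.000) / (7) = 1.946
  z = (10 - (-3)·0.875 - (-2)·1.946) / (9) = 1.835

(0.875, 1.946, 1.835)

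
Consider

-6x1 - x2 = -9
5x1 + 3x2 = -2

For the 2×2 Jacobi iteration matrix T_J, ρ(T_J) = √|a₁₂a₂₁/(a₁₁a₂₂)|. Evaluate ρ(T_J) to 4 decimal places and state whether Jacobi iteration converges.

0.5270

a₁₂a₂₁/(a₁₁a₂₂) = (-1)·(5) / ((-6)·(3)) = 0.277778
ρ = √|0.277778| = √0.277778 = 0.5270
ρ < 1, so Jacobi converges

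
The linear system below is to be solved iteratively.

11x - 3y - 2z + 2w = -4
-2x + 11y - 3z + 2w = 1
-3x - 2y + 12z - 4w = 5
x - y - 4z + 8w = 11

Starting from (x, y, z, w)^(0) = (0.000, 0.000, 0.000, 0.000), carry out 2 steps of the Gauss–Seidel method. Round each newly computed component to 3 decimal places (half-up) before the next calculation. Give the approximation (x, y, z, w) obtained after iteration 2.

(-0.586, -0.215, 0.764, 1.803)

Iteration 1:
  x = (-4 - (-3)·0.000 - (-2)·0.000 - (2)·0.000) / (11) = -0.364
  y = (1 - (-2)·-0.364 - (-3)·0.000 - (2)·0.000) / (11) = 0.025
  z = (5 - (-3)·-0.364 - (-2)·0.025 - (-4)·0.000) / (12) = 0.330
  w = (11 - (1)·-0.364 - (-1)·0.025 - (-4)·0.330) / (8) = 1.589
Iteration 2:
  x = (-4 - (-3)·0.025 - (-2)·0.330 - (2)·1.589) / (11) = -0.586
  y = (1 - (-2)·-0.586 - (-3)·0.330 - (2)·1.589) / (11) = -0.215
  z = (5 - (-3)·-0.586 - (-2)·-0.215 - (-4)·1.589) / (12) = 0.764
  w = (11 - (1)·-0.586 - (-1)·-0.215 - (-4)·0.764) / (8) = 1.803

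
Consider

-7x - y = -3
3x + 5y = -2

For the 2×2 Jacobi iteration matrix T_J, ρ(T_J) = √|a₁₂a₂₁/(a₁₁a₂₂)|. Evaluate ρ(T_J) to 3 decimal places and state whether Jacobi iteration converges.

a₁₂a₂₁/(a₁₁a₂₂) = (-1)·(3) / ((-7)·(5)) = 0.085714
ρ = √|0.085714| = √0.085714 = 0.293
ρ < 1, so Jacobi converges

0.293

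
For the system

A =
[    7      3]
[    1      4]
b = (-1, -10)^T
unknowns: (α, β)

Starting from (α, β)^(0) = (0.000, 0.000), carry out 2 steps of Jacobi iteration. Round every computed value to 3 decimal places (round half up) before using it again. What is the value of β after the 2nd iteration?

-2.464

Iteration 1:
  α = (-1 - (3)·0.000) / (7) = -0.143
  β = (-10 - (1)·0.000) / (4) = -2.500
Iteration 2:
  α = (-1 - (3)·-2.500) / (7) = 0.929
  β = (-10 - (1)·-0.143) / (4) = -2.464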